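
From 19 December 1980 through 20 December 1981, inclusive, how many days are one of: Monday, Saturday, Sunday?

158

19 December 1980 is a Friday.
From 19 December 1980 to 20 December 1981 is 367 days inclusive.
367 = 7 × 52 + 3, so there are 52 full weeks plus 3 extra days.
Each full week contributes 3 days from the set (Mon, Sat, Sun): 52 × 3 = 156.
The 3 extra days are Fri, Sat, Sun — 2 of them qualify.
Total: 156 + 2 = 158.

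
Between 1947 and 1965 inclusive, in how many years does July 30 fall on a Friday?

3

Day of week of July 30 in each year:
1947: Wed, 1948: Fri ✓, 1949: Sat, 1950: Sun, 1951: Mon, 1952: Wed, 1953: Thu, 1954: Fri ✓, 1955: Sat, 1956: Mon, 1957: Tue, 1958: Wed, 1959: Thu, 1960: Sat, 1961: Sun, 1962: Mon, 1963: Tue, 1964: Thu, 1965: Fri ✓
Fridays: 1948, 1954, 1965.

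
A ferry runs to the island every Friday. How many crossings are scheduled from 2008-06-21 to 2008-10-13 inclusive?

16 Fridays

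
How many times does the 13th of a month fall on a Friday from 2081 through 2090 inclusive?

Friday-the-13ths by year:
2081: Jun
2082: Feb, Mar, Nov
2083: Aug
2084: Oct
2085: Apr, Jul
2086: Sep, Dec
2087: Jun
2088: Feb, Aug
2089: May
2090: Jan, Oct

16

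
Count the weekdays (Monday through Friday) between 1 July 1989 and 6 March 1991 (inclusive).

1 July 1989 is a Saturday.
The range spans 614 days (inclusive of both endpoints).
614 = 7 × 87 + 5, so there are 87 full weeks plus 5 extra days.
Each full week contributes 5 weekdays (Mon–Fri): 87 × 5 = 435.
The 5 extra days are Sat, Sun, Mon, Tue, Wed — 3 of them qualify.
Total: 435 + 3 = 438.

438 weekdays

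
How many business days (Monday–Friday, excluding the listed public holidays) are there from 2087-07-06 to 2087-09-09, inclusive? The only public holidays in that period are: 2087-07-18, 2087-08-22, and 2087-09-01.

44 business days

2087-07-06 is a Sunday.
From 2087-07-06 to 2087-09-09 is 66 days inclusive.
66 = 7 × 9 + 3, so there are 9 full weeks plus 3 extra days.
Each full week contributes 5 weekdays (Mon–Fri): 9 × 5 = 45.
The 3 extra days are Sunday, Monday, Tuesday — 2 of them qualify.
Total: 45 + 2 = 47.
Holidays: 2087-07-18 (Fri); 2087-08-22 (Fri); 2087-09-01 (Mon).
All 3 holidays fall on weekdays, so subtract 3.
Business days: 47 − 3 = 44.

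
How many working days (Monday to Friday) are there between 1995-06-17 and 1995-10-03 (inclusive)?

77 weekdays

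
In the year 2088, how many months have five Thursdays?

5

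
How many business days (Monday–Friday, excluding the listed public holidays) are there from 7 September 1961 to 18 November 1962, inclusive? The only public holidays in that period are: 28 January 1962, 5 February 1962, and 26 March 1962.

7 September 1961 is a Thursday.
From 7 September 1961 to 18 November 1962 is 438 days inclusive.
438 = 7 × 62 + 4, so there are 62 full weeks plus 4 extra days.
Each full week contributes 5 weekdays (Mon–Fri): 62 × 5 = 310.
The 4 extra days are Thu, Fri, Sat, Sun — 2 of them qualify.
Total: 310 + 2 = 312.
Holidays: 28 January 1962 (Sun); 5 February 1962 (Mon); 26 March 1962 (Mon).
2 of the 3 holidays fall on weekdays; the rest are weekends and were already excluded.
Business days: 312 − 2 = 310.

310 business days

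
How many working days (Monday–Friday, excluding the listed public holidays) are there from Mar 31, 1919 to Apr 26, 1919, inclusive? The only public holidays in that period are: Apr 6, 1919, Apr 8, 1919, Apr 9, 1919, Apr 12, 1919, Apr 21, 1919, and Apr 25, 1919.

Mar 31, 1919 is a Monday.
From Mar 31, 1919 to Apr 26, 1919 is 27 days inclusive.
27 = 7 × 3 + 6, so there are 3 full weeks plus 6 extra days.
Each full week contributes 5 weekdays (Mon–Fri): 3 × 5 = 15.
The 6 extra days are Monday, Tuesday, Wednesday, Thursday, Friday, Saturday — 5 of them qualify.
Total: 15 + 5 = 20.
Holidays: Apr 6, 1919 (Sun); Apr 8, 1919 (Tue); Apr 9, 1919 (Wed); Apr 12, 1919 (Sat); Apr 21, 1919 (Mon); Apr 25, 1919 (Fri).
4 of the 6 holidays fall on weekdays; the rest are weekends and were already excluded.
Business days: 20 − 4 = 16.

16 working days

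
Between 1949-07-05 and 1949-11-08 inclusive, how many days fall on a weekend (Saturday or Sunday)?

1949-07-05 is a Tuesday.
That's 127 days from start to end, counting both.
127 = 7 × 18 + 1, so there are 18 full weeks plus 1 extra day.
Each full week contributes 2 weekend days (Sat, Sun): 18 × 2 = 36.
The 1 extra day is Tue — none qualify.
Total: 36 + 0 = 36.

36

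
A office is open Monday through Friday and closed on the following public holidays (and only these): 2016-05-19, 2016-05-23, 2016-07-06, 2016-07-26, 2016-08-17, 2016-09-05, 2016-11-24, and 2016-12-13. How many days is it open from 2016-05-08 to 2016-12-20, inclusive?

2016-05-08 is a Sunday.
The range spans 227 days (inclusive of both endpoints).
227 = 7 × 32 + 3, so there are 32 full weeks plus 3 extra days.
Each full week contributes 5 weekdays (Mon–Fri): 32 × 5 = 160.
The 3 extra days are Sunday, Monday, Tuesday — 2 of them qualify.
Total: 160 + 2 = 162.
Holidays: 2016-05-19 (Thu); 2016-05-23 (Mon); 2016-07-06 (Wed); 2016-07-26 (Tue); 2016-08-17 (Wed); 2016-09-05 (Mon); 2016-11-24 (Thu); 2016-12-13 (Tue).
All 8 holidays fall on weekdays, so subtract 8.
Business days: 162 − 8 = 154.

154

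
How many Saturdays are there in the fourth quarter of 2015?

13

1 October 2015 is a Thursday.
The range spans 92 days (inclusive of both endpoints).
92 = 7 × 13 + 1, so there are 13 full weeks plus 1 extra day.
Each full week contributes one Saturday: 13 so far.
The 1 extra day is Thu — none qualify.
Total: 13 + 0 = 13.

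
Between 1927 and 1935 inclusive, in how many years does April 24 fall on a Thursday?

1

Day of week of April 24 in each year:
1927: Sun, 1928: Tue, 1929: Wed, 1930: Thu ✓, 1931: Fri, 1932: Sun, 1933: Mon, 1934: Tue, 1935: Wed
Thursdays: 1930.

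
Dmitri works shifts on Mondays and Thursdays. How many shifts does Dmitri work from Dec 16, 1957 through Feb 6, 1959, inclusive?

120

Dec 16, 1957 is a Monday.
That's 418 days from start to end, counting both.
418 = 7 × 59 + 5, so there are 59 full weeks plus 5 extra days.
Each full week contributes 2 days from the set (Mon, Thu): 59 × 2 = 118.
The 5 extra days are Monday, Tuesday, Wednesday, Thursday, Friday — 2 of them qualify.
Total: 118 + 2 = 120.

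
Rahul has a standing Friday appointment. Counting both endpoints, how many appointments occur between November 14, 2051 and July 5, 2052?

34 Fridays

November 14, 2051 is a Tuesday.
That's 235 days from start to end, counting both.
235 = 7 × 33 + 4, so there are 33 full weeks plus 4 extra days.
Each full week contributes one Friday: 33 so far.
The 4 extra days are Tuesday, Wednesday, Thursday, Friday — 1 of them qualifies.
Total: 33 + 1 = 34.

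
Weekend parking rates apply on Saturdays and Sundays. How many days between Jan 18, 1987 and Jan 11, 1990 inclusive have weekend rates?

311

Jan 18, 1987 is a Sunday.
From Jan 18, 1987 to Jan 11, 1990 is 1090 days inclusive.
1090 = 7 × 155 + 5, so there are 155 full weeks plus 5 extra days.
Each full week contributes 2 weekend days (Sat, Sun): 155 × 2 = 310.
The 5 extra days are Sunday, Monday, Tuesday, Wednesday, Thursday — 1 of them qualifies.
Total: 310 + 1 = 311.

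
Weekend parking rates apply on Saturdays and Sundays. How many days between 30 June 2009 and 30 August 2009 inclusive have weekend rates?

18

30 June 2009 is a Tuesday.
From 30 June 2009 to 30 August 2009 is 62 days inclusive.
62 = 7 × 8 + 6, so there are 8 full weeks plus 6 extra days.
Each full week contributes 2 weekend days (Sat, Sun): 8 × 2 = 16.
The 6 extra days are Tue, Wed, Thu, Fri, Sat, Sun — 2 of them qualify.
Total: 16 + 2 = 18.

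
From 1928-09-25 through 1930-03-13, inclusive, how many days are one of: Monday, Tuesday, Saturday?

1928-09-25 is a Tuesday.
From 1928-09-25 to 1930-03-13 is 535 days inclusive.
535 = 7 × 76 + 3, so there are 76 full weeks plus 3 extra days.
Each full week contributes 3 days from the set (Mon, Tue, Sat): 76 × 3 = 228.
The 3 extra days are Tuesday, Wednesday, Thursday — 1 of them qualifies.
Total: 228 + 1 = 229.

229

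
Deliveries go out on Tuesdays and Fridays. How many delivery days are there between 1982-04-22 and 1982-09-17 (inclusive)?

43

1982-04-22 is a Thursday.
From 1982-04-22 to 1982-09-17 is 149 days inclusive.
149 = 7 × 21 + 2, so there are 21 full weeks plus 2 extra days.
Each full week contributes 2 days from the set (Tue, Fri): 21 × 2 = 42.
The 2 extra days are Thu, Fri — 1 of them qualifies.
Total: 42 + 1 = 43.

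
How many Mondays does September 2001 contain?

4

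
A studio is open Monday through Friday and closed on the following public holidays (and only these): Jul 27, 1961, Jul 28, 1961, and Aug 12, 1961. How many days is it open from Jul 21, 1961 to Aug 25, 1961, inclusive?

Jul 21, 1961 is a Friday.
From Jul 21, 1961 to Aug 25, 1961 is 36 days inclusive.
36 = 7 × 5 + 1, so there are 5 full weeks plus 1 extra day.
Each full week contributes 5 weekdays (Mon–Fri): 5 × 5 = 25.
The 1 extra day is Friday — 1 of them qualifies.
Total: 25 + 1 = 26.
Holidays: Jul 27, 1961 (Thu); Jul 28, 1961 (Fri); Aug 12, 1961 (Sat).
2 of the 3 holidays fall on weekdays; the rest are weekends and were already excluded.
Business days: 26 − 2 = 24.

24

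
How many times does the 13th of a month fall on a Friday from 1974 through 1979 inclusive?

10

Friday-the-13ths by year:
1974: Sep, Dec
1975: Jun
1976: Feb, Aug
1977: May
1978: Jan, Oct
1979: Apr, Jul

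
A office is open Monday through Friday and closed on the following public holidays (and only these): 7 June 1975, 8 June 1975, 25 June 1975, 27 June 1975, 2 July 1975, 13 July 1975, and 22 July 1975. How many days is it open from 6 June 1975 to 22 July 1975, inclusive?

6 June 1975 is a Friday.
The range spans 47 days (inclusive of both endpoints).
47 = 7 × 6 + 5, so there are 6 full weeks plus 5 extra days.
Each full week contributes 5 weekdays (Mon–Fri): 6 × 5 = 30.
The 5 extra days are Friday, Saturday, Sunday, Monday, Tuesday — 3 of them qualify.
Total: 30 + 3 = 33.
Holidays: 7 June 1975 (Sat); 8 June 1975 (Sun); 25 June 1975 (Wed); 27 June 1975 (Fri); 2 July 1975 (Wed); 13 July 1975 (Sun); 22 July 1975 (Tue).
4 of the 7 holidays fall on weekdays; the rest are weekends and were already excluded.
Business days: 33 − 4 = 29.

29 business days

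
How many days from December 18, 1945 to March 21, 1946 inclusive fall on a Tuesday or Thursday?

December 18, 1945 is a Tuesday.
From December 18, 1945 to March 21, 1946 is 94 days inclusive.
94 = 7 × 13 + 3, so there are 13 full weeks plus 3 extra days.
Each full week contributes 2 days from the set (Tue, Thu): 13 × 2 = 26.
The 3 extra days are Tuesday, Wednesday, Thursday — 2 of them qualify.
Total: 26 + 2 = 28.

28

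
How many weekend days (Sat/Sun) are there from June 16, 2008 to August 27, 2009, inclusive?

June 16, 2008 is a Monday.
That's 438 days from start to end, counting both.
438 = 7 × 62 + 4, so there are 62 full weeks plus 4 extra days.
Each full week contributes 2 weekend days (Sat, Sun): 62 × 2 = 124.
The 4 extra days are Mon, Tue, Wed, Thu — none qualify.
Total: 124 + 0 = 124.

124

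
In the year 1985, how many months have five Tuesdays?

A month has five Tuesdays exactly when Tuesday falls within its first (length − 28) days.
Jan: 31 days, starts Tue → 5 of Tue, Wed, Thu ✓
Feb: 28 days, starts Fri → 5 of (none)
Mar: 31 days, starts Fri → 5 of Fri, Sat, Sun
Apr: 30 days, starts Mon → 5 of Mon, Tue ✓
May: 31 days, starts Wed → 5 of Wed, Thu, Fri
Jun: 30 days, starts Sat → 5 of Sat, Sun
Jul: 31 days, starts Mon → 5 of Mon, Tue, Wed ✓
Aug: 31 days, starts Thu → 5 of Thu, Fri, Sat
Sep: 30 days, starts Sun → 5 of Sun, Mon
Oct: 31 days, starts Tue → 5 of Tue, Wed, Thu ✓
Nov: 30 days, starts Fri → 5 of Fri, Sat
Dec: 31 days, starts Sun → 5 of Sun, Mon, Tue ✓
Months with five Tuesdays: Jan, Apr, Jul, Oct, Dec.

5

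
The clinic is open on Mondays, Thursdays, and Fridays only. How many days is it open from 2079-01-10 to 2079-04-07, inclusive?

38

2079-01-10 is a Tuesday.
From 2079-01-10 to 2079-04-07 is 88 days inclusive.
88 = 7 × 12 + 4, so there are 12 full weeks plus 4 extra days.
Each full week contributes 3 days from the set (Mon, Thu, Fri): 12 × 3 = 36.
The 4 extra days are Tue, Wed, Thu, Fri — 2 of them qualify.
Total: 36 + 2 = 38.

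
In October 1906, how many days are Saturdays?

October 1, 1906 is a Monday.
The range spans 31 days (inclusive of both endpoints).
31 = 7 × 4 + 3, so there are 4 full weeks plus 3 extra days.
Each full week contributes one Saturday: 4 so far.
The 3 extra days are Mon, Tue, Wed — none qualify.
Total: 4 + 0 = 4.

4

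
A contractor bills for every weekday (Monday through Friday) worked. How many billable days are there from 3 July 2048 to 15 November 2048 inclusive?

96

3 July 2048 is a Friday.
That's 136 days from start to end, counting both.
136 = 7 × 19 + 3, so there are 19 full weeks plus 3 extra days.
Each full week contributes 5 weekdays (Mon–Fri): 19 × 5 = 95.
The 3 extra days are Fri, Sat, Sun — 1 of them qualifies.
Total: 95 + 1 = 96.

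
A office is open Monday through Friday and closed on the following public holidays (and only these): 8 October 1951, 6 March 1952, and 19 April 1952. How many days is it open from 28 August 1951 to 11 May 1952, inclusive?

182 working days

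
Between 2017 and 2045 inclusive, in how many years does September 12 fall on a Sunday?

4

Day of week of September 12 in each year:
2017: Tue, 2018: Wed, 2019: Thu, 2020: Sat, 2021: Sun ✓, 2022: Mon, 2023: Tue, 2024: Thu, 2025: Fri, 2026: Sat, 2027: Sun ✓, 2028: Tue, 2029: Wed, 2030: Thu, 2031: Fri, 2032: Sun ✓, 2033: Mon, 2034: Tue, 2035: Wed, 2036: Fri, 2037: Sat, 2038: Sun ✓, 2039: Mon, 2040: Wed, 2041: Thu, 2042: Fri, 2043: Sat, 2044: Mon, 2045: Tue
Sundays: 2021, 2027, 2032, 2038.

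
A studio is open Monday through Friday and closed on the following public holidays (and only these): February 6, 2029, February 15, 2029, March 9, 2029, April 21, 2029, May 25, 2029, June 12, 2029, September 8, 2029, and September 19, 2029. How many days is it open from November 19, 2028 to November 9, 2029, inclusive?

249 working days

November 19, 2028 is a Sunday.
The range spans 356 days (inclusive of both endpoints).
356 = 7 × 50 + 6, so there are 50 full weeks plus 6 extra days.
Each full week contributes 5 weekdays (Mon–Fri): 50 × 5 = 250.
The 6 extra days are Sunday, Monday, Tuesday, Wednesday, Thursday, Friday — 5 of them qualify.
Total: 250 + 5 = 255.
Holidays: February 6, 2029 (Tue); February 15, 2029 (Thu); March 9, 2029 (Fri); April 21, 2029 (Sat); May 25, 2029 (Fri); June 12, 2029 (Tue); September 8, 2029 (Sat); September 19, 2029 (Wed).
6 of the 8 holidays fall on weekdays; the rest are weekends and were already excluded.
Business days: 255 − 6 = 249.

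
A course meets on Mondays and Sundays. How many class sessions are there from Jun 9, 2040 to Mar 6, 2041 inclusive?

78

Jun 9, 2040 is a Saturday.
The range spans 271 days (inclusive of both endpoints).
271 = 7 × 38 + 5, so there are 38 full weeks plus 5 extra days.
Each full week contributes 2 days from the set (Mon, Sun): 38 × 2 = 76.
The 5 extra days are Sat, Sun, Mon, Tue, Wed — 2 of them qualify.
Total: 76 + 2 = 78.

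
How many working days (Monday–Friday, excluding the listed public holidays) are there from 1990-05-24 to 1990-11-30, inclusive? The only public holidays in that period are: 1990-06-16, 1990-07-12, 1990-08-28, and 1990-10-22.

134

1990-05-24 is a Thursday.
From 1990-05-24 to 1990-11-30 is 191 days inclusive.
191 = 7 × 27 + 2, so there are 27 full weeks plus 2 extra days.
Each full week contributes 5 weekdays (Mon–Fri): 27 × 5 = 135.
The 2 extra days are Thursday, Friday — 2 of them qualify.
Total: 135 + 2 = 137.
Holidays: 1990-06-16 (Sat); 1990-07-12 (Thu); 1990-08-28 (Tue); 1990-10-22 (Mon).
3 of the 4 holidays fall on weekdays; the rest are weekends and were already excluded.
Business days: 137 − 3 = 134.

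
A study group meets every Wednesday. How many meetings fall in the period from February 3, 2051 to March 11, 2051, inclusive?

5 Wednesdays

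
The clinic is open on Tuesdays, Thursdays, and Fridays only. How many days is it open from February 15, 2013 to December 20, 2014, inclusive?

February 15, 2013 is a Friday.
From February 15, 2013 to December 20, 2014 is 674 days inclusive.
674 = 7 × 96 + 2, so there are 96 full weeks plus 2 extra days.
Each full week contributes 3 days from the set (Tue, Thu, Fri): 96 × 3 = 288.
The 2 extra days are Friday, Saturday — 1 of them qualifies.
Total: 288 + 1 = 289.

289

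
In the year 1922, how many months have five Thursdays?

4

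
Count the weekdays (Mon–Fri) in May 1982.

May 1, 1982 is a Saturday.
The range spans 31 days (inclusive of both endpoints).
31 = 7 × 4 + 3, so there are 4 full weeks plus 3 extra days.
Each full week contributes 5 weekdays (Mon–Fri): 4 × 5 = 20.
The 3 extra days are Sat, Sun, Mon — 1 of them qualifies.
Total: 20 + 1 = 21.

21 weekdays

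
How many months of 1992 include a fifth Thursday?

A month has five Thursdays exactly when Thursday falls within its first (length − 28) days.
Jan: 31 days, starts Wed → 5 of Wed, Thu, Fri ✓
Feb: 29 days, starts Sat → 5 of Sat
Mar: 31 days, starts Sun → 5 of Sun, Mon, Tue
Apr: 30 days, starts Wed → 5 of Wed, Thu ✓
May: 31 days, starts Fri → 5 of Fri, Sat, Sun
Jun: 30 days, starts Mon → 5 of Mon, Tue
Jul: 31 days, starts Wed → 5 of Wed, Thu, Fri ✓
Aug: 31 days, starts Sat → 5 of Sat, Sun, Mon
Sep: 30 days, starts Tue → 5 of Tue, Wed
Oct: 31 days, starts Thu → 5 of Thu, Fri, Sat ✓
Nov: 30 days, starts Sun → 5 of Sun, Mon
Dec: 31 days, starts Tue → 5 of Tue, Wed, Thu ✓
Months with five Thursdays: Jan, Apr, Jul, Oct, Dec.

5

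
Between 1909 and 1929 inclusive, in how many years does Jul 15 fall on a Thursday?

4

Day of week of July 15 in each year:
1909: Thu ✓, 1910: Fri, 1911: Sat, 1912: Mon, 1913: Tue, 1914: Wed, 1915: Thu ✓, 1916: Sat, 1917: Sun, 1918: Mon, 1919: Tue, 1920: Thu ✓, 1921: Fri, 1922: Sat, 1923: Sun, 1924: Tue, 1925: Wed, 1926: Thu ✓, 1927: Fri, 1928: Sun, 1929: Mon
Thursdays: 1909, 1915, 1920, 1926.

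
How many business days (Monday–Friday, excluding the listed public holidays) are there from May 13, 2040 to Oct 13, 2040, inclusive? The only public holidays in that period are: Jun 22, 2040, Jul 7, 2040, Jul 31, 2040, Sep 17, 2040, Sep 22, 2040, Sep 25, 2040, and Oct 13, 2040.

106 business days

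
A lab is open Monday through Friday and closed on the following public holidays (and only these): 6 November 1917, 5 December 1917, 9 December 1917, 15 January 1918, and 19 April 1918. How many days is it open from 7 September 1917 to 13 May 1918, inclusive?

7 September 1917 is a Friday.
The range spans 249 days (inclusive of both endpoints).
249 = 7 × 35 + 4, so there are 35 full weeks plus 4 extra days.
Each full week contributes 5 weekdays (Mon–Fri): 35 × 5 = 175.
The 4 extra days are Friday, Saturday, Sunday, Monday — 2 of them qualify.
Total: 175 + 2 = 177.
Holidays: 6 November 1917 (Tue); 5 December 1917 (Wed); 9 December 1917 (Sun); 15 January 1918 (Tue); 19 April 1918 (Fri).
4 of the 5 holidays fall on weekdays; the rest are weekends and were already excluded.
Business days: 177 − 4 = 173.

173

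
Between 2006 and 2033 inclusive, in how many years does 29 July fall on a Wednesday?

4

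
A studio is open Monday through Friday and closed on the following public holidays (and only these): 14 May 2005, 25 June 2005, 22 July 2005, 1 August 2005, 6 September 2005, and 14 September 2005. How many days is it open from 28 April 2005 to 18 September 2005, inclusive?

98

28 April 2005 is a Thursday.
From 28 April 2005 to 18 September 2005 is 144 days inclusive.
144 = 7 × 20 + 4, so there are 20 full weeks plus 4 extra days.
Each full week contributes 5 weekdays (Mon–Fri): 20 × 5 = 100.
The 4 extra days are Thu, Fri, Sat, Sun — 2 of them qualify.
Total: 100 + 2 = 102.
Holidays: 14 May 2005 (Sat); 25 June 2005 (Sat); 22 July 2005 (Fri); 1 August 2005 (Mon); 6 September 2005 (Tue); 14 September 2005 (Wed).
4 of the 6 holidays fall on weekdays; the rest are weekends and were already excluded.
Business days: 102 − 4 = 98.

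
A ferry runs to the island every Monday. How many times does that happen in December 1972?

4

1 December 1972 is a Friday.
The range spans 31 days (inclusive of both endpoints).
31 = 7 × 4 + 3, so there are 4 full weeks plus 3 extra days.
Each full week contributes one Monday: 4 so far.
The 3 extra days are Fri, Sat, Sun — none qualify.
Total: 4 + 0 = 4.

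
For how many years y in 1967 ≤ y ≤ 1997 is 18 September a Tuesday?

Day of week of September 18 in each year:
1967: Mon, 1968: Wed, 1969: Thu, 1970: Fri, 1971: Sat, 1972: Mon, 1973: Tue ✓, 1974: Wed, 1975: Thu, 1976: Sat, 1977: Sun, 1978: Mon, 1979: Tue ✓, 1980: Thu, 1981: Fri, 1982: Sat, 1983: Sun, 1984: Tue ✓, 1985: Wed, 1986: Thu, 1987: Fri, 1988: Sun, 1989: Mon, 1990: Tue ✓, 1991: Wed, 1992: Fri, 1993: Sat, 1994: Sun, 1995: Mon, 1996: Wed, 1997: Thu
Tuesdays: 1973, 1979, 1984, 1990.

4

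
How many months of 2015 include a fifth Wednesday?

4

A month has five Wednesdays exactly when Wednesday falls within its first (length − 28) days.
Jan: 31 days, starts Thu → 5 of Thu, Fri, Sat
Feb: 28 days, starts Sun → 5 of (none)
Mar: 31 days, starts Sun → 5 of Sun, Mon, Tue
Apr: 30 days, starts Wed → 5 of Wed, Thu ✓
May: 31 days, starts Fri → 5 of Fri, Sat, Sun
Jun: 30 days, starts Mon → 5 of Mon, Tue
Jul: 31 days, starts Wed → 5 of Wed, Thu, Fri ✓
Aug: 31 days, starts Sat → 5 of Sat, Sun, Mon
Sep: 30 days, starts Tue → 5 of Tue, Wed ✓
Oct: 31 days, starts Thu → 5 of Thu, Fri, Sat
Nov: 30 days, starts Sun → 5 of Sun, Mon
Dec: 31 days, starts Tue → 5 of Tue, Wed, Thu ✓
Months with five Wednesdays: Apr, Jul, Sep, Dec.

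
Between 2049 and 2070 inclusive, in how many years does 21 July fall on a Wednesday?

4

Day of week of July 21 in each year:
2049: Wed ✓, 2050: Thu, 2051: Fri, 2052: Sun, 2053: Mon, 2054: Tue, 2055: Wed ✓, 2056: Fri, 2057: Sat, 2058: Sun, 2059: Mon, 2060: Wed ✓, 2061: Thu, 2062: Fri, 2063: Sat, 2064: Mon, 2065: Tue, 2066: Wed ✓, 2067: Thu, 2068: Sat, 2069: Sun, 2070: Mon
Wednesdays: 2049, 2055, 2060, 2066.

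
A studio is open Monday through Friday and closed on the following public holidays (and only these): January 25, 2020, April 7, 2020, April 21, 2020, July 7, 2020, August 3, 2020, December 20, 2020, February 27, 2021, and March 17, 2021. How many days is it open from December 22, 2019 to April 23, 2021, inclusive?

345

December 22, 2019 is a Sunday.
The range spans 489 days (inclusive of both endpoints).
489 = 7 × 69 + 6, so there are 69 full weeks plus 6 extra days.
Each full week contributes 5 weekdays (Mon–Fri): 69 × 5 = 345.
The 6 extra days are Sunday, Monday, Tuesday, Wednesday, Thursday, Friday — 5 of them qualify.
Total: 345 + 5 = 350.
Holidays: January 25, 2020 (Sat); April 7, 2020 (Tue); April 21, 2020 (Tue); July 7, 2020 (Tue); August 3, 2020 (Mon); December 20, 2020 (Sun); February 27, 2021 (Sat); March 17, 2021 (Wed).
5 of the 8 holidays fall on weekdays; the rest are weekends and were already excluded.
Business days: 350 − 5 = 345.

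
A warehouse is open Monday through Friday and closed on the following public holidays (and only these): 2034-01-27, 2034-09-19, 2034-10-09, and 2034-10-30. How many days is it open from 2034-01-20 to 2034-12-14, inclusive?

2034-01-20 is a Friday.
The range spans 329 days (inclusive of both endpoints).
329 = 7 × 47, so the span is exactly 47 full weeks.
Each full week contributes 5 weekdays (Mon–Fri): 47 × 5 = 235.
Total: 235.
Holidays: 2034-01-27 (Fri); 2034-09-19 (Tue); 2034-10-09 (Mon); 2034-10-30 (Mon).
All 4 holidays fall on weekdays, so subtract 4.
Business days: 235 − 4 = 231.

231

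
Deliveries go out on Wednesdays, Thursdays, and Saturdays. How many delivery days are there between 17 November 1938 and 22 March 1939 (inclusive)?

17 November 1938 is a Thursday.
That's 126 days from start to end, counting both.
126 = 7 × 18, so the span is exactly 18 full weeks.
Each full week contributes 3 days from the set (Wed, Thu, Sat): 18 × 3 = 54.
Total: 54.

54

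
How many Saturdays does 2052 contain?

52

2052-01-01 is a Monday.
From 2052-01-01 to 2052-12-31 is 366 days inclusive.
366 = 7 × 52 + 2, so there are 52 full weeks plus 2 extra days.
Each full week contributes one Saturday: 52 so far.
The 2 extra days are Monday, Tuesday — none qualify.
Total: 52 + 0 = 52.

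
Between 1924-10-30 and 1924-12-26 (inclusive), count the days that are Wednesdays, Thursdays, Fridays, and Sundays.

34

1924-10-30 is a Thursday.
That's 58 days from start to end, counting both.
58 = 7 × 8 + 2, so there are 8 full weeks plus 2 extra days.
Each full week contributes 4 days from the set (Wed, Thu, Fri, Sun): 8 × 4 = 32.
The 2 extra days are Thursday, Friday — 2 of them qualify.
Total: 32 + 2 = 34.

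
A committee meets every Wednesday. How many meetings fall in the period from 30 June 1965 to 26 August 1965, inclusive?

9

30 June 1965 is a Wednesday.
From 30 June 1965 to 26 August 1965 is 58 days inclusive.
58 = 7 × 8 + 2, so there are 8 full weeks plus 2 extra days.
Each full week contributes one Wednesday: 8 so far.
The 2 extra days are Wednesday, Thursday — 1 of them qualifies.
Total: 8 + 1 = 9.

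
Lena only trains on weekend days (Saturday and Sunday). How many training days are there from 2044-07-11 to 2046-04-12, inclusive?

2044-07-11 is a Monday.
The range spans 641 days (inclusive of both endpoints).
641 = 7 × 91 + 4, so there are 91 full weeks plus 4 extra days.
Each full week contributes 2 weekend days (Sat, Sun): 91 × 2 = 182.
The 4 extra days are Mon, Tue, Wed, Thu — none qualify.
Total: 182 + 0 = 182.

182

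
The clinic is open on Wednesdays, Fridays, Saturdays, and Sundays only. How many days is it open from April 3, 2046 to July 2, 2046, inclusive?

April 3, 2046 is a Tuesday.
That's 91 days from start to end, counting both.
91 = 7 × 13, so the span is exactly 13 full weeks.
Each full week contributes 4 days from the set (Wed, Fri, Sat, Sun): 13 × 4 = 52.
Total: 52.

52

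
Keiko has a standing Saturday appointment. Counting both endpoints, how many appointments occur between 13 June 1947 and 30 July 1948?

13 June 1947 is a Friday.
The range spans 414 days (inclusive of both endpoints).
414 = 7 × 59 + 1, so there are 59 full weeks plus 1 extra day.
Each full week contributes one Saturday: 59 so far.
The 1 extra day is Fri — none qualify.
Total: 59 + 0 = 59.

59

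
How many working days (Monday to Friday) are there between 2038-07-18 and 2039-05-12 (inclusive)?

2038-07-18 is a Sunday.
That's 299 days from start to end, counting both.
299 = 7 × 42 + 5, so there are 42 full weeks plus 5 extra days.
Each full week contributes 5 weekdays (Mon–Fri): 42 × 5 = 210.
The 5 extra days are Sun, Mon, Tue, Wed, Thu — 4 of them qualify.
Total: 210 + 4 = 214.

214 weekdays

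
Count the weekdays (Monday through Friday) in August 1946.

1 August 1946 is a Thursday.
From 1 August 1946 to 31 August 1946 is 31 days inclusive.
31 = 7 × 4 + 3, so there are 4 full weeks plus 3 extra days.
Each full week contributes 5 weekdays (Mon–Fri): 4 × 5 = 20.
The 3 extra days are Thu, Fri, Sat — 2 of them qualify.
Total: 20 + 2 = 22.

22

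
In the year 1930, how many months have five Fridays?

4

A month has five Fridays exactly when Friday falls within its first (length − 28) days.
Jan: 31 days, starts Wed → 5 of Wed, Thu, Fri ✓
Feb: 28 days, starts Sat → 5 of (none)
Mar: 31 days, starts Sat → 5 of Sat, Sun, Mon
Apr: 30 days, starts Tue → 5 of Tue, Wed
May: 31 days, starts Thu → 5 of Thu, Fri, Sat ✓
Jun: 30 days, starts Sun → 5 of Sun, Mon
Jul: 31 days, starts Tue → 5 of Tue, Wed, Thu
Aug: 31 days, starts Fri → 5 of Fri, Sat, Sun ✓
Sep: 30 days, starts Mon → 5 of Mon, Tue
Oct: 31 days, starts Wed → 5 of Wed, Thu, Fri ✓
Nov: 30 days, starts Sat → 5 of Sat, Sun
Dec: 31 days, starts Mon → 5 of Mon, Tue, Wed
Months with five Fridays: Jan, May, Aug, Oct.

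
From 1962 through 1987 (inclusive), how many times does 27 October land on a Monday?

4

Day of week of October 27 in each year:
1962: Sat, 1963: Sun, 1964: Tue, 1965: Wed, 1966: Thu, 1967: Fri, 1968: Sun, 1969: Mon ✓, 1970: Tue, 1971: Wed, 1972: Fri, 1973: Sat, 1974: Sun, 1975: Mon ✓, 1976: Wed, 1977: Thu, 1978: Fri, 1979: Sat, 1980: Mon ✓, 1981: Tue, 1982: Wed, 1983: Thu, 1984: Sat, 1985: Sun, 1986: Mon ✓, 1987: Tue
Mondays: 1969, 1975, 1980, 1986.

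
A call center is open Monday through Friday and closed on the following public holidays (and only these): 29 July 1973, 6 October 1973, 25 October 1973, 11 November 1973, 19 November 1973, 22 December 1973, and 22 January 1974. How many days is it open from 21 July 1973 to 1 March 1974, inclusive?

21 July 1973 is a Saturday.
The range spans 224 days (inclusive of both endpoints).
224 = 7 × 32, so the span is exactly 32 full weeks.
Each full week contributes 5 weekdays (Mon–Fri): 32 × 5 = 160.
Holidays: 29 July 1973 (Sun); 6 October 1973 (Sat); 25 October 1973 (Thu); 11 November 1973 (Sun); 19 November 1973 (Mon); 22 December 1973 (Sat); 22 January 1974 (Tue).
3 of the 7 holidays fall on weekdays; the rest are weekends and were already excluded.
Business days: 160 − 3 = 157.

157 business days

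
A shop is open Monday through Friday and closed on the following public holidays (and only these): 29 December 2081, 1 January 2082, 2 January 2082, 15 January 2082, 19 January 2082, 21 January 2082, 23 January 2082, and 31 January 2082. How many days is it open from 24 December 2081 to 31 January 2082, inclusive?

21 working days

24 December 2081 is a Wednesday.
The range spans 39 days (inclusive of both endpoints).
39 = 7 × 5 + 4, so there are 5 full weeks plus 4 extra days.
Each full week contributes 5 weekdays (Mon–Fri): 5 × 5 = 25.
The 4 extra days are Wed, Thu, Fri, Sat — 3 of them qualify.
Total: 25 + 3 = 28.
Holidays: 29 December 2081 (Mon); 1 January 2082 (Thu); 2 January 2082 (Fri); 15 January 2082 (Thu); 19 January 2082 (Mon); 21 January 2082 (Wed); 23 January 2082 (Fri); 31 January 2082 (Sat).
7 of the 8 holidays fall on weekdays; the rest are weekends and were already excluded.
Business days: 28 − 7 = 21.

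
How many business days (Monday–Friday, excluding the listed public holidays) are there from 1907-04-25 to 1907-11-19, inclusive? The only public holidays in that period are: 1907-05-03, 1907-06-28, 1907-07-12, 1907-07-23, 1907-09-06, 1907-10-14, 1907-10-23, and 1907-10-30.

141 business days

1907-04-25 is a Thursday.
From 1907-04-25 to 1907-11-19 is 209 days inclusive.
209 = 7 × 29 + 6, so there are 29 full weeks plus 6 extra days.
Each full week contributes 5 weekdays (Mon–Fri): 29 × 5 = 145.
The 6 extra days are Thursday, Friday, Saturday, Sunday, Monday, Tuesday — 4 of them qualify.
Total: 145 + 4 = 149.
Holidays: 1907-05-03 (Fri); 1907-06-28 (Fri); 1907-07-12 (Fri); 1907-07-23 (Tue); 1907-09-06 (Fri); 1907-10-14 (Mon); 1907-10-23 (Wed); 1907-10-30 (Wed).
All 8 holidays fall on weekdays, so subtract 8.
Business days: 149 − 8 = 141.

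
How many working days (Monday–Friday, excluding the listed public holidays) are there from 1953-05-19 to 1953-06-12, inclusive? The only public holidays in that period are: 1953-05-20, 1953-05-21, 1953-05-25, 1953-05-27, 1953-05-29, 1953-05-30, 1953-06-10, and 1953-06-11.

1953-05-19 is a Tuesday.
From 1953-05-19 to 1953-06-12 is 25 days inclusive.
25 = 7 × 3 + 4, so there are 3 full weeks plus 4 extra days.
Each full week contributes 5 weekdays (Mon–Fri): 3 × 5 = 15.
The 4 extra days are Tuesday, Wednesday, Thursday, Friday — 4 of them qualify.
Total: 15 + 4 = 19.
Holidays: 1953-05-20 (Wed); 1953-05-21 (Thu); 1953-05-25 (Mon); 1953-05-27 (Wed); 1953-05-29 (Fri); 1953-05-30 (Sat); 1953-06-10 (Wed); 1953-06-11 (Thu).
7 of the 8 holidays fall on weekdays; the rest are weekends and were already excluded.
Business days: 19 − 7 = 12.

12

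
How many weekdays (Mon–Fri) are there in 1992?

262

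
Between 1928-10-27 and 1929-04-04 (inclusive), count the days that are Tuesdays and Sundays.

46

1928-10-27 is a Saturday.
From 1928-10-27 to 1929-04-04 is 160 days inclusive.
160 = 7 × 22 + 6, so there are 22 full weeks plus 6 extra days.
Each full week contributes 2 days from the set (Tue, Sun): 22 × 2 = 44.
The 6 extra days are Sat, Sun, Mon, Tue, Wed, Thu — 2 of them qualify.
Total: 44 + 2 = 46.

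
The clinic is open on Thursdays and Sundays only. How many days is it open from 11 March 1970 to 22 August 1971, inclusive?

11 March 1970 is a Wednesday.
The range spans 530 days (inclusive of both endpoints).
530 = 7 × 75 + 5, so there are 75 full weeks plus 5 extra days.
Each full week contributes 2 days from the set (Thu, Sun): 75 × 2 = 150.
The 5 extra days are Wed, Thu, Fri, Sat, Sun — 2 of them qualify.
Total: 150 + 2 = 152.

152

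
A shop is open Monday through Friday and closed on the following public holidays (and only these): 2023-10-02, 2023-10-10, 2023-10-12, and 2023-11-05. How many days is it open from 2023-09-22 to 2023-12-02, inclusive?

48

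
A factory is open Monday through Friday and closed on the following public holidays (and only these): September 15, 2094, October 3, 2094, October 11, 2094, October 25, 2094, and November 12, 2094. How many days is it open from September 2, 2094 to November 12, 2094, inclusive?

48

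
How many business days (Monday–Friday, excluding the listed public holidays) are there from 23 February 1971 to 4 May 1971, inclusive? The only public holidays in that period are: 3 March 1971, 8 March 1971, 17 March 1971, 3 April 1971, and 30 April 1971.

23 February 1971 is a Tuesday.
That's 71 days from start to end, counting both.
71 = 7 × 10 + 1, so there are 10 full weeks plus 1 extra day.
Each full week contributes 5 weekdays (Mon–Fri): 10 × 5 = 50.
The 1 extra day is Tuesday — 1 of them qualifies.
Total: 50 + 1 = 51.
Holidays: 3 March 1971 (Wed); 8 March 1971 (Mon); 17 March 1971 (Wed); 3 April 1971 (Sat); 30 April 1971 (Fri).
4 of the 5 holidays fall on weekdays; the rest are weekends and were already excluded.
Business days: 51 − 4 = 47.

47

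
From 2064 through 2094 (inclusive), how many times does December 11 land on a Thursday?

Day of week of December 11 in each year:
2064: Thu ✓, 2065: Fri, 2066: Sat, 2067: Sun, 2068: Tue, 2069: Wed, 2070: Thu ✓, 2071: Fri, 2072: Sun, 2073: Mon, 2074: Tue, 2075: Wed, 2076: Fri, 2077: Sat, 2078: Sun, 2079: Mon, 2080: Wed, 2081: Thu ✓, 2082: Fri, 2083: Sat, 2084: Mon, 2085: Tue, 2086: Wed, 2087: Thu ✓, 2088: Sat, 2089: Sun, 2090: Mon, 2091: Tue, 2092: Thu ✓, 2093: Fri, 2094: Sat
Thursdays: 2064, 2070, 2081, 2087, 2092.

5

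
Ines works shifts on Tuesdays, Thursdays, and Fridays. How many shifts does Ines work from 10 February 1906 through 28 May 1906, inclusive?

10 February 1906 is a Saturday.
From 10 February 1906 to 28 May 1906 is 108 days inclusive.
108 = 7 × 15 + 3, so there are 15 full weeks plus 3 extra days.
Each full week contributes 3 days from the set (Tue, Thu, Fri): 15 × 3 = 45.
The 3 extra days are Saturday, Sunday, Monday — none qualify.
Total: 45 + 0 = 45.

45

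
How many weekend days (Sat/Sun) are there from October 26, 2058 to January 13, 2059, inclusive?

October 26, 2058 is a Saturday.
That's 80 days from start to end, counting both.
80 = 7 × 11 + 3, so there are 11 full weeks plus 3 extra days.
Each full week contributes 2 weekend days (Sat, Sun): 11 × 2 = 22.
The 3 extra days are Saturday, Sunday, Monday — 2 of them qualify.
Total: 22 + 2 = 24.

24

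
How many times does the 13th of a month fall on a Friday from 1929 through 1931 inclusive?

Friday-the-13ths by year:
1929: Sep, Dec
1930: Jun
1931: Feb, Mar, Nov

6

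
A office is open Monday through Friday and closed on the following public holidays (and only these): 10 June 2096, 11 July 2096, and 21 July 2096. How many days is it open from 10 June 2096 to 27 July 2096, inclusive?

34

10 June 2096 is a Sunday.
From 10 June 2096 to 27 July 2096 is 48 days inclusive.
48 = 7 × 6 + 6, so there are 6 full weeks plus 6 extra days.
Each full week contributes 5 weekdays (Mon–Fri): 6 × 5 = 30.
The 6 extra days are Sunday, Monday, Tuesday, Wednesday, Thursday, Friday — 5 of them qualify.
Total: 30 + 5 = 35.
Holidays: 10 June 2096 (Sun); 11 July 2096 (Wed); 21 July 2096 (Sat).
1 of the 3 holidays fall on weekdays; the rest are weekends and were already excluded.
Business days: 35 − 1 = 34.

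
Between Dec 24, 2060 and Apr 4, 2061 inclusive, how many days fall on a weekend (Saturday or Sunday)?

30

Dec 24, 2060 is a Friday.
From Dec 24, 2060 to Apr 4, 2061 is 102 days inclusive.
102 = 7 × 14 + 4, so there are 14 full weeks plus 4 extra days.
Each full week contributes 2 weekend days (Sat, Sun): 14 × 2 = 28.
The 4 extra days are Fri, Sat, Sun, Mon — 2 of them qualify.
Total: 28 + 2 = 30.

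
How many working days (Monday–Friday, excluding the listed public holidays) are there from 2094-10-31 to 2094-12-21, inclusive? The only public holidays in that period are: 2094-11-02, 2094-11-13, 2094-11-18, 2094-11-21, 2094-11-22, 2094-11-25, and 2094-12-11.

33 working days

2094-10-31 is a Sunday.
That's 52 days from start to end, counting both.
52 = 7 × 7 + 3, so there are 7 full weeks plus 3 extra days.
Each full week contributes 5 weekdays (Mon–Fri): 7 × 5 = 35.
The 3 extra days are Sun, Mon, Tue — 2 of them qualify.
Total: 35 + 2 = 37.
Holidays: 2094-11-02 (Tue); 2094-11-13 (Sat); 2094-11-18 (Thu); 2094-11-21 (Sun); 2094-11-22 (Mon); 2094-11-25 (Thu); 2094-12-11 (Sat).
4 of the 7 holidays fall on weekdays; the rest are weekends and were already excluded.
Business days: 37 − 4 = 33.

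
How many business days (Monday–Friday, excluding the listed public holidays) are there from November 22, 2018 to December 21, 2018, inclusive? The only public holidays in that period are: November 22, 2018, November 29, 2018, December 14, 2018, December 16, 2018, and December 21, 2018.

18 business days

November 22, 2018 is a Thursday.
From November 22, 2018 to December 21, 2018 is 30 days inclusive.
30 = 7 × 4 + 2, so there are 4 full weeks plus 2 extra days.
Each full week contributes 5 weekdays (Mon–Fri): 4 × 5 = 20.
The 2 extra days are Thu, Fri — 2 of them qualify.
Total: 20 + 2 = 22.
Holidays: November 22, 2018 (Thu); November 29, 2018 (Thu); December 14, 2018 (Fri); December 16, 2018 (Sun); December 21, 2018 (Fri).
4 of the 5 holidays fall on weekdays; the rest are weekends and were already excluded.
Business days: 22 − 4 = 18.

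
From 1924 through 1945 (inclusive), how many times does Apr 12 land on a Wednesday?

Day of week of April 12 in each year:
1924: Sat, 1925: Sun, 1926: Mon, 1927: Tue, 1928: Thu, 1929: Fri, 1930: Sat, 1931: Sun, 1932: Tue, 1933: Wed ✓, 1934: Thu, 1935: Fri, 1936: Sun, 1937: Mon, 1938: Tue, 1939: Wed ✓, 1940: Fri, 1941: Sat, 1942: Sun, 1943: Mon, 1944: Wed ✓, 1945: Thu
Wednesdays: 1933, 1939, 1944.

3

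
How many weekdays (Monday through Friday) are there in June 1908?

22 weekdays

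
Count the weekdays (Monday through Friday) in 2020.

262

January 1, 2020 is a Wednesday.
The range spans 366 days (inclusive of both endpoints).
366 = 7 × 52 + 2, so there are 52 full weeks plus 2 extra days.
Each full week contributes 5 weekdays (Mon–Fri): 52 × 5 = 260.
The 2 extra days are Wednesday, Thursday — 2 of them qualify.
Total: 260 + 2 = 262.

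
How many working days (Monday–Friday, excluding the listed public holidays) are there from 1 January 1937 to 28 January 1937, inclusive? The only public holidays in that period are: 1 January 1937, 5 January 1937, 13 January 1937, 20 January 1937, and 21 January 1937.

1 January 1937 is a Friday.
The range spans 28 days (inclusive of both endpoints).
28 = 7 × 4, so the span is exactly 4 full weeks.
Each full week contributes 5 weekdays (Mon–Fri): 4 × 5 = 20.
Holidays: 1 January 1937 (Fri); 5 January 1937 (Tue); 13 January 1937 (Wed); 20 January 1937 (Wed); 21 January 1937 (Thu).
All 5 holidays fall on weekdays, so subtract 5.
Business days: 20 − 5 = 15.

15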